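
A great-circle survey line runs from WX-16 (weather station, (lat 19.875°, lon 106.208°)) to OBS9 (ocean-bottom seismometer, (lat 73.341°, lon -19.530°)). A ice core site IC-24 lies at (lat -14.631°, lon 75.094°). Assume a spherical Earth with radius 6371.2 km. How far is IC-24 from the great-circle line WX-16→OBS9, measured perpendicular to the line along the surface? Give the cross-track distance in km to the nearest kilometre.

δ₁₃ = central angle WX-16→IC-24 = 0.804927 rad  (haversine)
θ₁₃ = bearing WX-16→IC-24 = 223.922°,  θ₁₂ = bearing WX-16→OBS9 = 346.346°
dₓₜ = R·arcsin(sin δ₁₃ · sin(θ₁₃ − θ₁₂)) = 6371.2·arcsin(0.72078·sin(-122.424°)) = -4167.119 km
|dₓₜ| = 4167.119 km

4167 km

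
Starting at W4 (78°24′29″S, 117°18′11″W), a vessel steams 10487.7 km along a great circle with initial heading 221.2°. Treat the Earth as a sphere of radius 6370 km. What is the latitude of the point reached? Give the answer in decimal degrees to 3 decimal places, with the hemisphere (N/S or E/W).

W4: φ = -78.40806°, λ = -117.30306°
δ = d/R = 10487.7/6370 = 1.646421 rad
φ₂ = arcsin(sin φ₁ cos δ + cos φ₁ sin δ cos θ)
   = arcsin(-0.97960·-0.07555 + 0.20094·0.99714·-0.75241) = -4.40160°
λ₂ = λ₁ + atan2(sin θ sin δ cos φ₁, cos δ − sin φ₁ sin φ₂) = 103.90153°

4.402°S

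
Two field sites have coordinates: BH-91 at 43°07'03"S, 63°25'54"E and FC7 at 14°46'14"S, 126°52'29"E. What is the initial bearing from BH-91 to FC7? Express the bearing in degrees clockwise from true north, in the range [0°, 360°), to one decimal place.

BH-91: φ = -43.11750°, λ = +63.43167°
FC7: φ = -14.77056°, λ = +126.87472°
Δλ = 63.4431°
y = sin Δλ · cos φ₂ = 0.864932
x = cos φ₁ sin φ₂ − sin φ₁ cos φ₂ cos Δλ = 0.109384
θ = atan2(y, x) = 82.7924° → 82.7924° (mod 360°)

82.8°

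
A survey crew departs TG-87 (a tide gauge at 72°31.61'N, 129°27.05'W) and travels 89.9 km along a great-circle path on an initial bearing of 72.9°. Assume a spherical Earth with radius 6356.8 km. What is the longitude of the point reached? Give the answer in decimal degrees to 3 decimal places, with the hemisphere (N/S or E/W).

126.839°W

TG-87: φ = +72.52683°, λ = -129.45083°
δ = d/R = 89.9/6356.8 = 0.014142 rad
φ₂ = arcsin(sin φ₁ cos δ + cos φ₁ sin δ cos θ)
   = arcsin(0.95386·0.99990 + 0.30026·0.01414·0.29404) = 72.74824°
λ₂ = λ₁ + atan2(sin θ sin δ cos φ₁, cos δ − sin φ₁ sin φ₂) = -126.83858°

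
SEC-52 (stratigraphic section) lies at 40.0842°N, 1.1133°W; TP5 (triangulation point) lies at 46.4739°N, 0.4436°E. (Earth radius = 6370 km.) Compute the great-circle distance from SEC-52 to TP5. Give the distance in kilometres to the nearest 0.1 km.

721.4 km

Δφ = 6.3897°,  Δλ = 1.5569°
a = sin²(Δφ/2) + cos φ₁ cos φ₂ sin²(Δλ/2) = 0.003203
c = 2·arcsin(√a) = 0.113256 rad = 6.4891°
d = R·c = 6370 × 0.113256 = 721.4 km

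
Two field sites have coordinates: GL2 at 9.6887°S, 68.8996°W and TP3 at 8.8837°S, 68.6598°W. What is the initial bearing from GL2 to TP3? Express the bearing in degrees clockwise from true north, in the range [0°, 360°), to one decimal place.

Δλ = 0.2398°
y = sin Δλ · cos φ₂ = 0.004135
x = cos φ₁ sin φ₂ − sin φ₁ cos φ₂ cos Δλ = 0.014048
θ = atan2(y, x) = 16.4020° → 16.4020° (mod 360°)

16.4°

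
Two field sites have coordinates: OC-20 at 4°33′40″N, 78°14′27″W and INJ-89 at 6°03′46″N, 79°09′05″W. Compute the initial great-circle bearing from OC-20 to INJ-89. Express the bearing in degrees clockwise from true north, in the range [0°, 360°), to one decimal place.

OC-20: φ = +4.56111°, λ = -78.24083°
INJ-89: φ = +6.06278°, λ = -79.15139°
Δλ = -0.9106°
y = sin Δλ · cos φ₂ = -0.015803
x = cos φ₁ sin φ₂ − sin φ₁ cos φ₂ cos Δλ = 0.026216
θ = atan2(y, x) = -31.0810° → 328.9190° (mod 360°)

328.9°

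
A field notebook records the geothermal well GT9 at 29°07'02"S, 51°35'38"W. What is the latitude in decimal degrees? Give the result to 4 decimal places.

29.1172°S

29° + 7′/60 + 2″/3600 = 29 + 0.11667 + 0.00056 = 29.1172°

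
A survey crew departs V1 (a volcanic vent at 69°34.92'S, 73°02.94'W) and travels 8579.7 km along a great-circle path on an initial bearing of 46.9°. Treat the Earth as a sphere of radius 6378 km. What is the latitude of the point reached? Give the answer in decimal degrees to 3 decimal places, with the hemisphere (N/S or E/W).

V1: φ = -69.58200°, λ = -73.04900°
δ = d/R = 8579.7/6378 = 1.345202 rad
φ₂ = arcsin(sin φ₁ cos δ + cos φ₁ sin δ cos θ)
   = arcsin(-0.93717·0.22369 + 0.34887·0.97466·0.68327) = 1.30070°
λ₂ = λ₁ + atan2(sin θ sin δ cos φ₁, cos δ − sin φ₁ sin φ₂) = -27.66382°

1.301°N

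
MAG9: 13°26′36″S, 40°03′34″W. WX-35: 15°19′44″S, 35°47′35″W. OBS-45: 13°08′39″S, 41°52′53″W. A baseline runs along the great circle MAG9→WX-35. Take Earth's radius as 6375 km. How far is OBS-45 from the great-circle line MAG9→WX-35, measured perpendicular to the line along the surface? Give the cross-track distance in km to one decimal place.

54.1 km

MAG9: φ = -13.44333°, λ = -40.05944°
WX-35: φ = -15.32889°, λ = -35.79306°
OBS-45: φ = -13.14417°, λ = -41.88139°
δ₁₃ = central angle MAG9→OBS-45 = 0.031384 rad  (haversine)
θ₁₃ = bearing MAG9→OBS-45 = 279.367°,  θ₁₂ = bearing MAG9→WX-35 = 115.045°
dₓₜ = R·arcsin(sin δ₁₃ · sin(θ₁₃ − θ₁₂)) = 6375·arcsin(0.03138·sin(164.322°)) = 54.058 km
|dₓₜ| = 54.058 km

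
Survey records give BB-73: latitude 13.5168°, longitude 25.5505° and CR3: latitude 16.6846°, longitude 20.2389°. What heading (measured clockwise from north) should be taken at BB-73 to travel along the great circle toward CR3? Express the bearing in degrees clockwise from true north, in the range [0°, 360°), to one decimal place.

302.4°

Δλ = -5.3116°
y = sin Δλ · cos φ₂ = -0.088675
x = cos φ₁ sin φ₂ − sin φ₁ cos φ₂ cos Δλ = 0.056222
θ = atan2(y, x) = -57.6244° → 302.3756° (mod 360°)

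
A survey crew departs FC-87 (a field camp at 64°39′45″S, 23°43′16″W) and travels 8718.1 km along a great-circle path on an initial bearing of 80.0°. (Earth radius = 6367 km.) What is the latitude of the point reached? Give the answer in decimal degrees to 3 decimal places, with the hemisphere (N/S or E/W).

FC-87: φ = -64.66250°, λ = -23.72111°
δ = d/R = 8718.1/6367 = 1.369263 rad
φ₂ = arcsin(sin φ₁ cos δ + cos φ₁ sin δ cos θ)
   = arcsin(-0.90380·0.20017 + 0.42795·0.97976·0.17365) = -6.20620°
λ₂ = λ₁ + atan2(sin θ sin δ cos φ₁, cos δ − sin φ₁ sin φ₂) = 52.34264°

6.206°S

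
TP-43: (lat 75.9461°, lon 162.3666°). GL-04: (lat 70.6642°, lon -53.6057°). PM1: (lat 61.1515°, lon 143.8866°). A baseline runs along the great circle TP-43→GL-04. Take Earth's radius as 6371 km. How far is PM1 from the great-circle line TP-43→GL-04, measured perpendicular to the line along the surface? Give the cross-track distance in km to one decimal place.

δ₁₃ = central angle TP-43→PM1 = 0.280902 rad  (haversine)
θ₁₃ = bearing TP-43→PM1 = 213.482°,  θ₁₂ = bearing TP-43→GL-04 = 21.686°
dₓₜ = R·arcsin(sin δ₁₃ · sin(θ₁₃ − θ₁₂)) = 6371·arcsin(0.27722·sin(191.796°)) = -361.266 km
|dₓₜ| = 361.266 km

361.3 km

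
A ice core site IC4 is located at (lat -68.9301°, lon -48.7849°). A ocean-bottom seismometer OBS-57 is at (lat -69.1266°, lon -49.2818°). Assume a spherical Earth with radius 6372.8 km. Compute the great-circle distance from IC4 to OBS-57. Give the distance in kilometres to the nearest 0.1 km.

Δφ = -0.1965°,  Δλ = -0.4969°
a = sin²(Δφ/2) + cos φ₁ cos φ₂ sin²(Δλ/2) = 0.000005
c = 2·arcsin(√a) = 0.004626 rad = 0.2650°
d = R·c = 6372.8 × 0.004626 = 29.5 km

29.5 km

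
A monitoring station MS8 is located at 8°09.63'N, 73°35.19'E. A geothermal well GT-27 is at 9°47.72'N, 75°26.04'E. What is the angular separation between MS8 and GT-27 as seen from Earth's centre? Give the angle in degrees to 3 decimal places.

MS8: φ = +8.16050°, λ = +73.58650°
GT-27: φ = +9.79533°, λ = +75.43400°
Δφ = 1.6348°,  Δλ = 1.8475°
a = sin²(Δφ/2) + cos φ₁ cos φ₂ sin²(Δλ/2) = 0.000457
c = 2·arcsin(√a) = 0.042761 rad = 2.4500°

2.450°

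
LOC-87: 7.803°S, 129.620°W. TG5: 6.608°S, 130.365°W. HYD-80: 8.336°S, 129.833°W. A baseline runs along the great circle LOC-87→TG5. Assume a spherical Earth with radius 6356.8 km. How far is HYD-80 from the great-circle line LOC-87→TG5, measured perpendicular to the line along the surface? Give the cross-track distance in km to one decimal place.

51.0 km

δ₁₃ = central angle LOC-87→HYD-80 = 0.010004 rad  (haversine)
θ₁₃ = bearing LOC-87→HYD-80 = 201.572°,  θ₁₂ = bearing LOC-87→TG5 = 328.215°
dₓₜ = R·arcsin(sin δ₁₃ · sin(θ₁₃ − θ₁₂)) = 6356.8·arcsin(0.01000·sin(-126.643°)) = -51.027 km
|dₓₜ| = 51.027 km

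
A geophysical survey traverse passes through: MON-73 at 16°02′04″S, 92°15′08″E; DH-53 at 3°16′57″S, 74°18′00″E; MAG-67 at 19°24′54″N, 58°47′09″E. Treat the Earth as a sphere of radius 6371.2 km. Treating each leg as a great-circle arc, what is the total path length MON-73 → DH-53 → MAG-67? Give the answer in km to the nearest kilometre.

5463 km

MON-73: φ = -16.03444°, λ = +92.25222°
DH-53: φ = -3.28250°, λ = +74.30000°
MAG-67: φ = +19.41500°, λ = +58.78583°
MON-73→DH-53: c = 0.380121 rad, d = 2421.83 km
DH-53→MAG-67: c = 0.477280 rad, d = 3040.85 km
Total = 2421.83 + 3040.85 = 5462.68 km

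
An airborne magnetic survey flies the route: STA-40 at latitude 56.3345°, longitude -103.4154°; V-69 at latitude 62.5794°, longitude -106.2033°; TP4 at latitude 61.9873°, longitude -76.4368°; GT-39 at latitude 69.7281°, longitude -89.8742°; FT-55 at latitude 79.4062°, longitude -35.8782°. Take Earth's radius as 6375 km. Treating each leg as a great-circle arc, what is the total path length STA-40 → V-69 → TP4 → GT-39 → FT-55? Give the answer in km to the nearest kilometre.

5112 km

STA-40→V-69: c = 0.111737 rad, d = 712.33 km
V-69→TP4: c = 0.239704 rad, d = 1528.11 km
TP4→GT-39: c = 0.164912 rad, d = 1051.32 km
GT-39→FT-55: c = 0.285524 rad, d = 1820.21 km
Total = 712.33 + 1528.11 + 1051.32 + 1820.21 = 5111.97 km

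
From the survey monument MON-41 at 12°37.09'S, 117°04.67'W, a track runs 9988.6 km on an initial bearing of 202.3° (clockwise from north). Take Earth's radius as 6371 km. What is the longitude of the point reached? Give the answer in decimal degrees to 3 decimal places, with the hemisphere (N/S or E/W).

125.223°E

MON-41: φ = -12.61817°, λ = -117.07783°
δ = d/R = 9988.6/6371 = 1.567823 rad
φ₂ = arcsin(sin φ₁ cos δ + cos φ₁ sin δ cos θ)
   = arcsin(-0.21845·0.00297 + 0.97585·1.00000·-0.92521) = -64.62324°
λ₂ = λ₁ + atan2(sin θ sin δ cos φ₁, cos δ − sin φ₁ sin φ₂) = 125.22288°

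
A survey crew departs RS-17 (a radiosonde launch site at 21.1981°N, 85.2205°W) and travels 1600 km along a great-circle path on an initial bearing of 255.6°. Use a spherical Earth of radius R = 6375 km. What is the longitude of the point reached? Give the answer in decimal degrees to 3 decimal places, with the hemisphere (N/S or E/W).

δ = d/R = 1600/6375 = 0.250980 rad
φ₂ = arcsin(sin φ₁ cos δ + cos φ₁ sin δ cos θ)
   = arcsin(0.36159·0.96867 + 0.93234·0.24835·-0.24869) = 17.01852°
λ₂ = λ₁ + atan2(sin θ sin δ cos φ₁, cos δ − sin φ₁ sin φ₂) = -99.79078°

99.791°W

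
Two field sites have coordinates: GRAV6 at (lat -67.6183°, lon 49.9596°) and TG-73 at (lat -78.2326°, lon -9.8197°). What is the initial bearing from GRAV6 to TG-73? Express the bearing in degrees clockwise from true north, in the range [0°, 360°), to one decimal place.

Δλ = -59.7793°
y = sin Δλ · cos φ₂ = -0.176222
x = cos φ₁ sin φ₂ − sin φ₁ cos φ₂ cos Δλ = -0.277856
θ = atan2(y, x) = -147.6163° → 212.3837° (mod 360°)

212.4°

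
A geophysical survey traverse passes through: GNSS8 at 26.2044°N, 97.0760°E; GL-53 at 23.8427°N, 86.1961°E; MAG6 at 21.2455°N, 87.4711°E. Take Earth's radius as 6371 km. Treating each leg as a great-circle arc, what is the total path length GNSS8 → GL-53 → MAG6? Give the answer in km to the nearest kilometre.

GNSS8→GL-53: c = 0.176869 rad, d = 1126.84 km
GL-53→MAG6: c = 0.049770 rad, d = 317.09 km
Total = 1126.84 + 317.09 = 1443.92 km

1444 km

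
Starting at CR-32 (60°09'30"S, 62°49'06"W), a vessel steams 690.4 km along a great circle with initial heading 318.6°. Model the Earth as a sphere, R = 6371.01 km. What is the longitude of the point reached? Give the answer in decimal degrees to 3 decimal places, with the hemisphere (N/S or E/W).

70.032°W

CR-32: φ = -60.15833°, λ = -62.81833°
δ = d/R = 690.4/6371.01 = 0.108366 rad
φ₂ = arcsin(sin φ₁ cos δ + cos φ₁ sin δ cos θ)
   = arcsin(-0.86740·0.99413 + 0.49760·0.10815·0.75011) = -55.28011°
λ₂ = λ₁ + atan2(sin θ sin δ cos φ₁, cos δ − sin φ₁ sin φ₂) = -70.03233°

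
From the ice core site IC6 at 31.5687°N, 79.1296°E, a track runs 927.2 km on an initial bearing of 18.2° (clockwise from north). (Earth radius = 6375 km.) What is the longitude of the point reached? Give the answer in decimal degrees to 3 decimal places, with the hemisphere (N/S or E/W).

82.490°E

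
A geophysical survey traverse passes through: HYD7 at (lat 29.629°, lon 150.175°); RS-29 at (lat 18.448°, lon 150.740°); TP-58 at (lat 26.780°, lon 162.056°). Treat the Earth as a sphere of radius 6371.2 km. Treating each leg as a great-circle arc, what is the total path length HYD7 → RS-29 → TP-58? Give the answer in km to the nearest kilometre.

2729 km

HYD7→RS-29: c = 0.195352 rad, d = 1244.63 km
RS-29→TP-58: c = 0.232984 rad, d = 1484.39 km
Total = 1244.63 + 1484.39 = 2729.01 km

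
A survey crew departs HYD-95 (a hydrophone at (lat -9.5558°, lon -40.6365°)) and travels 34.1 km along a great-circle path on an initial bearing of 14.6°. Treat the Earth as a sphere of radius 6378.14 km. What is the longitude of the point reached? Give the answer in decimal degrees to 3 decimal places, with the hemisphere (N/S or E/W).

40.558°W

δ = d/R = 34.1/6378.14 = 0.005346 rad
φ₂ = arcsin(sin φ₁ cos δ + cos φ₁ sin δ cos θ)
   = arcsin(-0.16601·0.99999 + 0.98612·0.00535·0.96771) = -9.25936°
λ₂ = λ₁ + atan2(sin θ sin δ cos φ₁, cos δ − sin φ₁ sin φ₂) = -40.55827°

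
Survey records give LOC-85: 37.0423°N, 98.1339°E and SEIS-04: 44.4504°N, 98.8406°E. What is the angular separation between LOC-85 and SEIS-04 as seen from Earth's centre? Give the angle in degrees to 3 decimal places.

Δφ = 7.4081°,  Δλ = 0.7067°
a = sin²(Δφ/2) + cos φ₁ cos φ₂ sin²(Δλ/2) = 0.004195
c = 2·arcsin(√a) = 0.129631 rad = 7.4273°

7.427°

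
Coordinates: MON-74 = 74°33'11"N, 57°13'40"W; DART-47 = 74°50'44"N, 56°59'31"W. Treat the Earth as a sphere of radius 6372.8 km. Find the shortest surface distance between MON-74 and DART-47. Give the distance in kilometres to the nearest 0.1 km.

MON-74: φ = +74.55306°, λ = -57.22778°
DART-47: φ = +74.84556°, λ = -56.99194°
Δφ = 0.2925°,  Δλ = 0.2358°
a = sin²(Δφ/2) + cos φ₁ cos φ₂ sin²(Δλ/2) = 0.000007
c = 2·arcsin(√a) = 0.005219 rad = 0.2990°
d = R·c = 6372.8 × 0.005219 = 33.3 km

33.3 km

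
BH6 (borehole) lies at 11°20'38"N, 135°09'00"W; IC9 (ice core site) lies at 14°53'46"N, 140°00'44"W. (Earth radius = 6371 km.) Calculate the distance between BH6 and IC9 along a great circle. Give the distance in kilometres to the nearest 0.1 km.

658.1 km

BH6: φ = +11.34389°, λ = -135.15000°
IC9: φ = +14.89611°, λ = -140.01222°
Δφ = 3.5522°,  Δλ = -4.8622°
a = sin²(Δφ/2) + cos φ₁ cos φ₂ sin²(Δλ/2) = 0.002665
c = 2·arcsin(√a) = 0.103303 rad = 5.9188°
d = R·c = 6371 × 0.103303 = 658.1 km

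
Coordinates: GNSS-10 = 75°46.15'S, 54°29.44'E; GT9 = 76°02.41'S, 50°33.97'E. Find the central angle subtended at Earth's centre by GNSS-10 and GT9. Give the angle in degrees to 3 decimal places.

GNSS-10: φ = -75.76917°, λ = +54.49067°
GT9: φ = -76.04017°, λ = +50.56617°
Δφ = -0.2710°,  Δλ = -3.9245°
a = sin²(Δφ/2) + cos φ₁ cos φ₂ sin²(Δλ/2) = 0.000075
c = 2·arcsin(√a) = 0.017335 rad = 0.9932°

0.993°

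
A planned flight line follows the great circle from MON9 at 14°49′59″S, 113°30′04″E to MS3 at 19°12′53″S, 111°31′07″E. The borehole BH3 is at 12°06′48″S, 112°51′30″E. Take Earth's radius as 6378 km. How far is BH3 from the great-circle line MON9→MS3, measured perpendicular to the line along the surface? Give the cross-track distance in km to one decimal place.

183.1 km

MON9: φ = -14.83306°, λ = +113.50111°
MS3: φ = -19.21472°, λ = +111.51861°
BH3: φ = -12.11333°, λ = +112.85833°
δ₁₃ = central angle MON9→BH3 = 0.048705 rad  (haversine)
θ₁₃ = bearing MON9→BH3 = 346.980°,  θ₁₂ = bearing MON9→MS3 = 203.111°
dₓₜ = R·arcsin(sin δ₁₃ · sin(θ₁₃ − θ₁₂)) = 6378·arcsin(0.04869·sin(143.869°)) = 183.120 km
|dₓₜ| = 183.120 km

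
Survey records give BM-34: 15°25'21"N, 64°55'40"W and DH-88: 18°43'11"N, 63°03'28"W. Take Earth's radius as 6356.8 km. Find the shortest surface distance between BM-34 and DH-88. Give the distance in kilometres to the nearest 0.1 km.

BM-34: φ = +15.42250°, λ = -64.92778°
DH-88: φ = +18.71972°, λ = -63.05778°
Δφ = 3.2972°,  Δλ = 1.8700°
a = sin²(Δφ/2) + cos φ₁ cos φ₂ sin²(Δλ/2) = 0.001071
c = 2·arcsin(√a) = 0.065458 rad = 3.7505°
d = R·c = 6356.8 × 0.065458 = 416.1 km

416.1 km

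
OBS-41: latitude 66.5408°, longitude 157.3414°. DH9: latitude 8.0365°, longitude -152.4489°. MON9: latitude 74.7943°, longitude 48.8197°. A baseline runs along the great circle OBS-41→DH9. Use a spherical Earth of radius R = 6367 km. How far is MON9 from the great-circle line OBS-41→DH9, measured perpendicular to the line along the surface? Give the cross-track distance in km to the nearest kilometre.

δ₁₃ = central angle OBS-41→MON9 = 0.550890 rad  (haversine)
θ₁₃ = bearing OBS-41→MON9 = 331.633°,  θ₁₂ = bearing OBS-41→DH9 = 124.640°
dₓₜ = R·arcsin(sin δ₁₃ · sin(θ₁₃ − θ₁₂)) = 6367·arcsin(0.52345·sin(206.993°)) = -1527.270 km
|dₓₜ| = 1527.270 km

1527 km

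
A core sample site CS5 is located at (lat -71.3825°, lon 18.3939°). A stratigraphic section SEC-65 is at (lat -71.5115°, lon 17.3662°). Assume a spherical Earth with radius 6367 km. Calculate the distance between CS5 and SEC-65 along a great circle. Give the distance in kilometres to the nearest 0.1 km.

Δφ = -0.1290°,  Δλ = -1.0277°
a = sin²(Δφ/2) + cos φ₁ cos φ₂ sin²(Δλ/2) = 0.000009
c = 2·arcsin(√a) = 0.006135 rad = 0.3515°
d = R·c = 6367 × 0.006135 = 39.1 km

39.1 km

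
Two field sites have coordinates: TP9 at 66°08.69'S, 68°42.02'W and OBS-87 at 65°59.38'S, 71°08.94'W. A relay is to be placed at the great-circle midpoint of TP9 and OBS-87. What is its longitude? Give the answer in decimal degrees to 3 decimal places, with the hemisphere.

TP9: φ = -66.14483°, λ = -68.70033°
OBS-87: φ = -65.98967°, λ = -71.14900°
Bx = cos φ₂ cos Δλ = 0.406530,  By = cos φ₂ sin Δλ = -0.017385
φₘ = atan2(sin φ₁ + sin φ₂, √((cos φ₁ + Bx)² + By²)) = -66.07210°
λₘ = λ₁ + atan2(By, cos φ₁ + Bx) = -69.92840°

69.928°W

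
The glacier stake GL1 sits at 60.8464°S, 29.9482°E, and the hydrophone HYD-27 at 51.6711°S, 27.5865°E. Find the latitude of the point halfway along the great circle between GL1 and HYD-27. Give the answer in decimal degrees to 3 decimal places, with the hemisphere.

Bx = cos φ₂ cos Δλ = 0.619648,  By = cos φ₂ sin Δλ = -0.025556
φₘ = atan2(sin φ₁ + sin φ₂, √((cos φ₁ + Bx)² + By²)) = -56.26429°
λₘ = λ₁ + atan2(By, cos φ₁ + Bx) = 28.62548°

56.264°S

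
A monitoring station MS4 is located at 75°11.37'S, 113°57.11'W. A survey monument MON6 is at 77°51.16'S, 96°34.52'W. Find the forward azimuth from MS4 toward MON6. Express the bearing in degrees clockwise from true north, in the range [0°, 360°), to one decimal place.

131.6°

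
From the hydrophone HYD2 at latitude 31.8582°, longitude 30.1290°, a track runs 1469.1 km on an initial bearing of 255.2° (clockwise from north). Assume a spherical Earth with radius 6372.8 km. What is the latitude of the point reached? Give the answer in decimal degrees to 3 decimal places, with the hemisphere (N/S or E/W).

27.664°N

δ = d/R = 1469.1/6372.8 = 0.230527 rad
φ₂ = arcsin(sin φ₁ cos δ + cos φ₁ sin δ cos θ)
   = arcsin(0.52782·0.97355 + 0.84936·0.22849·-0.25545) = 27.66375°
λ₂ = λ₁ + atan2(sin θ sin δ cos φ₁, cos δ − sin φ₁ sin φ₂) = 15.68571°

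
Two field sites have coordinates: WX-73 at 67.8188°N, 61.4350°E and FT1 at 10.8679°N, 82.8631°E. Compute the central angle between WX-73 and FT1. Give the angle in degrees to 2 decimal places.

58.69°

Δφ = -56.9509°,  Δλ = 21.4281°
a = sin²(Δφ/2) + cos φ₁ cos φ₂ sin²(Δλ/2) = 0.240135
c = 2·arcsin(√a) = 1.024263 rad = 58.6859°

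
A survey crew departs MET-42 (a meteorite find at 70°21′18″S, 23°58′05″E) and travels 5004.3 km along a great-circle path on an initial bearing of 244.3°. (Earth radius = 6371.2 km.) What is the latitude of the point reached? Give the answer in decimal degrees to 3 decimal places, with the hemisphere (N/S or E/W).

50.265°S

MET-42: φ = -70.35500°, λ = +23.96806°
δ = d/R = 5004.3/6371.2 = 0.785456 rad
φ₂ = arcsin(sin φ₁ cos δ + cos φ₁ sin δ cos θ)
   = arcsin(-0.94179·0.70707 + 0.33619·0.70715·-0.43366) = -50.26478°
λ₂ = λ₁ + atan2(sin θ sin δ cos φ₁, cos δ − sin φ₁ sin φ₂) = -70.61718°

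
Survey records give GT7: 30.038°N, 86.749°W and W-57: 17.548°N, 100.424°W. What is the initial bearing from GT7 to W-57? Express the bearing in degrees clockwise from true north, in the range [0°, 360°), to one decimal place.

Δλ = -13.6750°
y = sin Δλ · cos φ₂ = -0.225413
x = cos φ₁ sin φ₂ − sin φ₁ cos φ₂ cos Δλ = -0.202739
θ = atan2(y, x) = -131.9687° → 228.0313° (mod 360°)

228.0°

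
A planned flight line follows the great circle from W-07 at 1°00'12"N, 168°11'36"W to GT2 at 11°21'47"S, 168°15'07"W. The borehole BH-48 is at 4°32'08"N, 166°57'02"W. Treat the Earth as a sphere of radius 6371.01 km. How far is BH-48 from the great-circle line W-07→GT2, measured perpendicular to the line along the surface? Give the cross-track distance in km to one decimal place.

135.9 km

W-07: φ = +1.00333°, λ = -168.19333°
GT2: φ = -11.36306°, λ = -168.25194°
BH-48: φ = +4.53556°, λ = -166.95056°
δ₁₃ = central angle W-07→BH-48 = 0.065344 rad  (haversine)
θ₁₃ = bearing W-07→BH-48 = 19.336°,  θ₁₂ = bearing W-07→GT2 = 180.268°
dₓₜ = R·arcsin(sin δ₁₃ · sin(θ₁₃ − θ₁₂)) = 6371.01·arcsin(0.06530·sin(-160.932°)) = -135.918 km
|dₓₜ| = 135.918 km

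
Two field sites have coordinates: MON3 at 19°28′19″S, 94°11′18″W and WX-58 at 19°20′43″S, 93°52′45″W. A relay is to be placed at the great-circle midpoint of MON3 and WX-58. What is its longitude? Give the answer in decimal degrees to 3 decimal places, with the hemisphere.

94.034°W

MON3: φ = -19.47194°, λ = -94.18833°
WX-58: φ = -19.34528°, λ = -93.87917°
Bx = cos φ₂ cos Δλ = 0.943526,  By = cos φ₂ sin Δλ = 0.005091
φₘ = atan2(sin φ₁ + sin φ₂, √((cos φ₁ + Bx)² + By²)) = -19.40868°
λₘ = λ₁ + atan2(By, cos φ₁ + Bx) = -94.03369°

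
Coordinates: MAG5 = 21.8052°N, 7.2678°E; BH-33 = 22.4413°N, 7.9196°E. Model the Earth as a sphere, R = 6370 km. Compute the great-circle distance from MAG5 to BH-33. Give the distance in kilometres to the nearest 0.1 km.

97.5 km

Δφ = 0.6361°,  Δλ = 0.6518°
a = sin²(Δφ/2) + cos φ₁ cos φ₂ sin²(Δλ/2) = 0.000059
c = 2·arcsin(√a) = 0.015307 rad = 0.8770°
d = R·c = 6370 × 0.015307 = 97.5 km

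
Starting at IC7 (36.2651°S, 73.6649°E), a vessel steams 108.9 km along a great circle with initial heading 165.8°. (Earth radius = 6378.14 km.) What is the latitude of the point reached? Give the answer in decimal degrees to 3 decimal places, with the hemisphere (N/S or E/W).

37.213°S

δ = d/R = 108.9/6378.14 = 0.017074 rad
φ₂ = arcsin(sin φ₁ cos δ + cos φ₁ sin δ cos θ)
   = arcsin(-0.59152·0.99985 + 0.80629·0.01707·-0.96945) = -37.21310°
λ₂ = λ₁ + atan2(sin θ sin δ cos φ₁, cos δ − sin φ₁ sin φ₂) = 73.96622°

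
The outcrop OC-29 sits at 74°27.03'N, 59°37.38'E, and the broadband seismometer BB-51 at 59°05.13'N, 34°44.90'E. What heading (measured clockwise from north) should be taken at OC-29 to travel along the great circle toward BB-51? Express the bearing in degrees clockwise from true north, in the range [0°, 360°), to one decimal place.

OC-29: φ = +74.45050°, λ = +59.62300°
BB-51: φ = +59.08550°, λ = +34.74833°
Δλ = -24.8747°
y = sin Δλ · cos φ₂ = -0.216105
x = cos φ₁ sin φ₂ − sin φ₁ cos φ₂ cos Δλ = -0.219050
θ = atan2(y, x) = -135.3878° → 224.6122° (mod 360°)

224.6°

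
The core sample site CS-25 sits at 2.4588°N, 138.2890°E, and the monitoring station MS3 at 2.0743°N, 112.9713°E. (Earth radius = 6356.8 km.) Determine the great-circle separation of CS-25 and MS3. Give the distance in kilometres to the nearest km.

2807 km

Δφ = -0.3845°,  Δλ = -25.3177°
a = sin²(Δφ/2) + cos φ₁ cos φ₂ sin²(Δλ/2) = 0.047960
c = 2·arcsin(√a) = 0.441576 rad = 25.3004°
d = R·c = 6356.8 × 0.441576 = 2807.0 km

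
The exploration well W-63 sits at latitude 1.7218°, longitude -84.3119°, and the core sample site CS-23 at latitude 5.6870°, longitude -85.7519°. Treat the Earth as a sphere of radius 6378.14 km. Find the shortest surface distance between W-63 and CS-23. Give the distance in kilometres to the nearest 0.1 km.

469.5 km

Δφ = 3.9652°,  Δλ = -1.4400°
a = sin²(Δφ/2) + cos φ₁ cos φ₂ sin²(Δλ/2) = 0.001354
c = 2·arcsin(√a) = 0.073608 rad = 4.2175°
d = R·c = 6378.14 × 0.073608 = 469.5 km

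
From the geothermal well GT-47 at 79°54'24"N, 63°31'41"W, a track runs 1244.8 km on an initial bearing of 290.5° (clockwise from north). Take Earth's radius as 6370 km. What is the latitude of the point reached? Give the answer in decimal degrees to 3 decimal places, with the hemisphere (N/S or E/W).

77.878°N

GT-47: φ = +79.90667°, λ = -63.52806°
δ = d/R = 1244.8/6370 = 0.195416 rad
φ₂ = arcsin(sin φ₁ cos δ + cos φ₁ sin δ cos θ)
   = arcsin(0.98452·0.98097 + 0.17525·0.19417·0.35021) = 77.87795°
λ₂ = λ₁ + atan2(sin θ sin δ cos φ₁, cos δ − sin φ₁ sin φ₂) = -123.53743°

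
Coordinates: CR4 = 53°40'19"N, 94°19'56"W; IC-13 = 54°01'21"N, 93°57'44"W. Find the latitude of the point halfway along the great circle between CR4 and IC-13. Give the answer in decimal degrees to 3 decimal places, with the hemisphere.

CR4: φ = +53.67194°, λ = -94.33222°
IC-13: φ = +54.02250°, λ = -93.96222°
Bx = cos φ₂ cos Δλ = 0.587455,  By = cos φ₂ sin Δλ = 0.003794
φₘ = atan2(sin φ₁ + sin φ₂, √((cos φ₁ + Bx)² + By²)) = 53.84736°
λₘ = λ₁ + atan2(By, cos φ₁ + Bx) = -94.14800°

53.847°N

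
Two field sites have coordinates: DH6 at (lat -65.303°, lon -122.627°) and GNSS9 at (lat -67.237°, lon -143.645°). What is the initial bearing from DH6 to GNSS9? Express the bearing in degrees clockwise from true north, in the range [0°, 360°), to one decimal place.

Δλ = -21.0180°
y = sin Δλ · cos φ₂ = -0.138773
x = cos φ₁ sin φ₂ − sin φ₁ cos φ₂ cos Δλ = -0.057136
θ = atan2(y, x) = -112.3781° → 247.6219° (mod 360°)

247.6°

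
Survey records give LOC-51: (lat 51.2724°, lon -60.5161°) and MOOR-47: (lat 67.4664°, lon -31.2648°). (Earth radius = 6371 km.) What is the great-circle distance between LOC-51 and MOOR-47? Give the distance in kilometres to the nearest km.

Δφ = 16.1940°,  Δλ = 29.2513°
a = sin²(Δφ/2) + cos φ₁ cos φ₂ sin²(Δλ/2) = 0.035125
c = 2·arcsin(√a) = 0.377061 rad = 21.6040°
d = R·c = 6371 × 0.377061 = 2402.3 km

2402 km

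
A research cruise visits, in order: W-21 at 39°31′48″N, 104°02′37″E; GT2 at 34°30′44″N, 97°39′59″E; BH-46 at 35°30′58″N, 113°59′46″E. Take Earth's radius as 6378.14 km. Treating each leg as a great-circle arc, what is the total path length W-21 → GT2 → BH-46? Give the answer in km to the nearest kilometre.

W-21: φ = +39.53000°, λ = +104.04361°
GT2: φ = +34.51222°, λ = +97.66639°
BH-46: φ = +35.51611°, λ = +113.99611°
W-21→GT2: c = 0.124701 rad, d = 795.36 km
GT2→BH-46: c = 0.233813 rad, d = 1491.29 km
Total = 795.36 + 1491.29 = 2286.65 km

2287 km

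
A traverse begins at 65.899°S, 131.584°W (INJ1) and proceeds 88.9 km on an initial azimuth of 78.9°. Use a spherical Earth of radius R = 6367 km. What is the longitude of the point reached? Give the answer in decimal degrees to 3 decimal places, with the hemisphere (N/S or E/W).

δ = d/R = 88.9/6367 = 0.013963 rad
φ₂ = arcsin(sin φ₁ cos δ + cos φ₁ sin δ cos θ)
   = arcsin(-0.91283·0.99990 + 0.40835·0.01396·0.19252) = -65.73304°
λ₂ = λ₁ + atan2(sin θ sin δ cos φ₁, cos δ − sin φ₁ sin φ₂) = -129.67360°

129.674°W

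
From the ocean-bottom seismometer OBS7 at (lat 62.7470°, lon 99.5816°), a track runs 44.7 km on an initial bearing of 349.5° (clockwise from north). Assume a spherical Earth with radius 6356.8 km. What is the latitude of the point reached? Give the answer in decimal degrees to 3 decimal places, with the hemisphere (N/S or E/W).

63.143°N

δ = d/R = 44.7/6356.8 = 0.007032 rad
φ₂ = arcsin(sin φ₁ cos δ + cos φ₁ sin δ cos θ)
   = arcsin(0.88899·0.99998 + 0.45792·0.00703·0.98325) = 63.14306°
λ₂ = λ₁ + atan2(sin θ sin δ cos φ₁, cos δ − sin φ₁ sin φ₂) = 99.41908°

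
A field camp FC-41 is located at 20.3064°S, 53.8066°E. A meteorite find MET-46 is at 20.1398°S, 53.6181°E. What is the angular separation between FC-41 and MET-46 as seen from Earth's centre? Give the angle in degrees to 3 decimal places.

Δφ = 0.1666°,  Δλ = -0.1885°
a = sin²(Δφ/2) + cos φ₁ cos φ₂ sin²(Δλ/2) = 0.000004
c = 2·arcsin(√a) = 0.004241 rad = 0.2430°

0.243°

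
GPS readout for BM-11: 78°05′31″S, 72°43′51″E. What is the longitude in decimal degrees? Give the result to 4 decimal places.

72° + 43′/60 + 51″/3600 = 72 + 0.71667 + 0.01417 = 72.7308°

72.7308°E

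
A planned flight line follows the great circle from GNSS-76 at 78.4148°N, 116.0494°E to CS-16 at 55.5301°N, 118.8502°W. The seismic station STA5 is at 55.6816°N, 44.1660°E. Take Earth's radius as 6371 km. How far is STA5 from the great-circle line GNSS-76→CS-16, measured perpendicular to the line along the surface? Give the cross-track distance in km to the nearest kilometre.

δ₁₃ = central angle GNSS-76→STA5 = 0.565543 rad  (haversine)
θ₁₃ = bearing GNSS-76→STA5 = 269.372°,  θ₁₂ = bearing GNSS-76→CS-16 = 43.710°
dₓₜ = R·arcsin(sin δ₁₃ · sin(θ₁₃ − θ₁₂)) = 6371·arcsin(0.53587·sin(225.661°)) = -2505.919 km
|dₓₜ| = 2505.919 km

2506 km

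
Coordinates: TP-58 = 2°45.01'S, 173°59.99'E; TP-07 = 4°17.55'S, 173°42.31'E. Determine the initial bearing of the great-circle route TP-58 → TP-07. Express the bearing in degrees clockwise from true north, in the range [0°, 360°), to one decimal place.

TP-58: φ = -2.75017°, λ = +173.99983°
TP-07: φ = -4.29250°, λ = +173.70517°
Δλ = -0.2947°
y = sin Δλ · cos φ₂ = -0.005128
x = cos φ₁ sin φ₂ − sin φ₁ cos φ₂ cos Δλ = -0.026916
θ = atan2(y, x) = -169.2125° → 190.7875° (mod 360°)

190.8°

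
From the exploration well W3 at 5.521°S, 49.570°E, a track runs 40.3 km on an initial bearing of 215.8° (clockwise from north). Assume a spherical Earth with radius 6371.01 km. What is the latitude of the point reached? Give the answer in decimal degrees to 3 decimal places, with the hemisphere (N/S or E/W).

5.815°S

δ = d/R = 40.3/6371.01 = 0.006326 rad
φ₂ = arcsin(sin φ₁ cos δ + cos φ₁ sin δ cos θ)
   = arcsin(-0.09621·0.99998 + 0.99536·0.00633·-0.81106) = -5.81491°
λ₂ = λ₁ + atan2(sin θ sin δ cos φ₁, cos δ − sin φ₁ sin φ₂) = 49.35690°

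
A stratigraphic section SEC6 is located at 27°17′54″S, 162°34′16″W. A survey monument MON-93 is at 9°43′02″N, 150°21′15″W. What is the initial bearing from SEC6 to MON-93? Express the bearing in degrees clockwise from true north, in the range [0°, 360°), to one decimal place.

SEC6: φ = -27.29833°, λ = -162.57111°
MON-93: φ = +9.71722°, λ = -150.35417°
Δλ = 12.2169°
y = sin Δλ · cos φ₂ = 0.208578
x = cos φ₁ sin φ₂ − sin φ₁ cos φ₂ cos Δλ = 0.591795
θ = atan2(y, x) = 19.4150° → 19.4150° (mod 360°)

19.4°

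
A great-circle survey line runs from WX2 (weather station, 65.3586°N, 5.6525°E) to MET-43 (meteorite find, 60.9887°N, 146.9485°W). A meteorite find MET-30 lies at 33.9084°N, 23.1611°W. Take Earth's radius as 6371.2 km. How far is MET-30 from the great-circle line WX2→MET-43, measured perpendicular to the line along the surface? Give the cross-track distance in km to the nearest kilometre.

3372 km

δ₁₃ = central angle WX2→MET-30 = 0.626213 rad  (haversine)
θ₁₃ = bearing WX2→MET-30 = 223.039°,  θ₁₂ = bearing WX2→MET-43 = 343.552°
dₓₜ = R·arcsin(sin δ₁₃ · sin(θ₁₃ − θ₁₂)) = 6371.2·arcsin(0.58608·sin(-120.514°)) = -3372.148 km
|dₓₜ| = 3372.148 km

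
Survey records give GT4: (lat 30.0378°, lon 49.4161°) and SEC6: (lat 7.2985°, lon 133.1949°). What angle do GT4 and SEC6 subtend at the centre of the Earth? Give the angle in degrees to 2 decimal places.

Δφ = -22.7393°,  Δλ = 83.7788°
a = sin²(Δφ/2) + cos φ₁ cos φ₂ sin²(Δλ/2) = 0.421678
c = 2·arcsin(√a) = 1.413504 rad = 80.9878°

80.99°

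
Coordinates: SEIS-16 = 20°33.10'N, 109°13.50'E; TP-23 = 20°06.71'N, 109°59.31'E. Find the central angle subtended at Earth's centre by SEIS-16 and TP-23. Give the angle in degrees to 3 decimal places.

SEIS-16: φ = +20.55167°, λ = +109.22500°
TP-23: φ = +20.11183°, λ = +109.98850°
Δφ = -0.4398°,  Δλ = 0.7635°
a = sin²(Δφ/2) + cos φ₁ cos φ₂ sin²(Δλ/2) = 0.000054
c = 2·arcsin(√a) = 0.014665 rad = 0.8402°

0.840°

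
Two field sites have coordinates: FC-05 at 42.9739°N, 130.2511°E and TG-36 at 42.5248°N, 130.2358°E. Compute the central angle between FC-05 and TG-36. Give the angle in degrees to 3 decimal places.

0.449°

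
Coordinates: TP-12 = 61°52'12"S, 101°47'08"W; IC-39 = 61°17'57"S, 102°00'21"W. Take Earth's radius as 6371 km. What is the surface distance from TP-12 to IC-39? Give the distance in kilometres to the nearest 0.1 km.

TP-12: φ = -61.87000°, λ = -101.78556°
IC-39: φ = -61.29917°, λ = -102.00583°
Δφ = 0.5708°,  Δλ = -0.2203°
a = sin²(Δφ/2) + cos φ₁ cos φ₂ sin²(Δλ/2) = 0.000026
c = 2·arcsin(√a) = 0.010129 rad = 0.5804°
d = R·c = 6371 × 0.010129 = 64.5 km

64.5 km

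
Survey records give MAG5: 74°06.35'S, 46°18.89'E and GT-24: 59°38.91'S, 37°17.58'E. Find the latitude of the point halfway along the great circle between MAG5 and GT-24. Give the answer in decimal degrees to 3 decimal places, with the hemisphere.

MAG5: φ = -74.10583°, λ = +46.31483°
GT-24: φ = -59.64850°, λ = +37.29300°
Bx = cos φ₂ cos Δλ = 0.499052,  By = cos φ₂ sin Δλ = -0.079237
φₘ = atan2(sin φ₁ + sin φ₂, √((cos φ₁ + Bx)² + By²)) = -66.93563°
λₘ = λ₁ + atan2(By, cos φ₁ + Bx) = 40.46147°

66.936°S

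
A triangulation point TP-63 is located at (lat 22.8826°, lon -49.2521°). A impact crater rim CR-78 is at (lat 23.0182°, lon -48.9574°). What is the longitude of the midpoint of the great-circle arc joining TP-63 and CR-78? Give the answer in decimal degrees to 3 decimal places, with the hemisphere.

Bx = cos φ₂ cos Δλ = 0.920369,  By = cos φ₂ sin Δλ = 0.004734
φₘ = atan2(sin φ₁ + sin φ₂, √((cos φ₁ + Bx)² + By²)) = 22.95047°
λₘ = λ₁ + atan2(By, cos φ₁ + Bx) = -49.10482°

49.105°W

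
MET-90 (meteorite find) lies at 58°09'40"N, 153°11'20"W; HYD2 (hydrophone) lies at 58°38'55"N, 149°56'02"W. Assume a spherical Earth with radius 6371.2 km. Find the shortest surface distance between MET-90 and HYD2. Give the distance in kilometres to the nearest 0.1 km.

197.2 km

MET-90: φ = +58.16111°, λ = -153.18889°
HYD2: φ = +58.64861°, λ = -149.93389°
Δφ = 0.4875°,  Δλ = 3.2550°
a = sin²(Δφ/2) + cos φ₁ cos φ₂ sin²(Δλ/2) = 0.000239
c = 2·arcsin(√a) = 0.030952 rad = 1.7734°
d = R·c = 6371.2 × 0.030952 = 197.2 km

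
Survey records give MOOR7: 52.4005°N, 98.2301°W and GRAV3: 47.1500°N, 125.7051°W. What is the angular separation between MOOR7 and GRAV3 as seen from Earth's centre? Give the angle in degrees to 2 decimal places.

18.38°

Δφ = -5.2505°,  Δλ = -27.4750°
a = sin²(Δφ/2) + cos φ₁ cos φ₂ sin²(Δλ/2) = 0.025498
c = 2·arcsin(√a) = 0.320736 rad = 18.3768°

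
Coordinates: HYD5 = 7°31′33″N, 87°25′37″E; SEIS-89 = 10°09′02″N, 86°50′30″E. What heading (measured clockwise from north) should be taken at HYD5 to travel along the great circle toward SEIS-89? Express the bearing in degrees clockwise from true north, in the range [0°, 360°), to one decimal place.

HYD5: φ = +7.52583°, λ = +87.42694°
SEIS-89: φ = +10.15056°, λ = +86.84167°
Δλ = -0.5853°
y = sin Δλ · cos φ₂ = -0.010055
x = cos φ₁ sin φ₂ − sin φ₁ cos φ₂ cos Δλ = 0.045801
θ = atan2(y, x) = -12.3821° → 347.6179° (mod 360°)

347.6°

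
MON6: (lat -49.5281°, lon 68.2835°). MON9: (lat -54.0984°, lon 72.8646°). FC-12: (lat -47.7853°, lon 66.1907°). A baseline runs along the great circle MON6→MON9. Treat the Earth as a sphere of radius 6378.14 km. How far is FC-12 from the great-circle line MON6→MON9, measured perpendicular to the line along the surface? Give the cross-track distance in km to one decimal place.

δ₁₃ = central angle MON6→FC-12 = 0.038822 rad  (haversine)
θ₁₃ = bearing MON6→FC-12 = 320.788°,  θ₁₂ = bearing MON6→MON9 = 149.996°
dₓₜ = R·arcsin(sin δ₁₃ · sin(θ₁₃ − θ₁₂)) = 6378.14·arcsin(0.03881·sin(170.792°)) = 39.613 km
|dₓₜ| = 39.613 km

39.6 km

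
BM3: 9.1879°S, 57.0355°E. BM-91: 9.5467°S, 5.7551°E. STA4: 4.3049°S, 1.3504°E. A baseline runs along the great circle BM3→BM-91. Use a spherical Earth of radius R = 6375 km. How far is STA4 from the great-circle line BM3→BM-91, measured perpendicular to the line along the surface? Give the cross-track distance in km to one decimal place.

δ₁₃ = central angle BM3→STA4 = 0.968030 rad  (haversine)
θ₁₃ = bearing BM3→STA4 = 271.089°,  θ₁₂ = bearing BM3→BM-91 = 265.154°
dₓₜ = R·arcsin(sin δ₁₃ · sin(θ₁₃ − θ₁₂)) = 6375·arcsin(0.82377·sin(5.935°)) = 543.678 km
|dₓₜ| = 543.678 km

543.7 km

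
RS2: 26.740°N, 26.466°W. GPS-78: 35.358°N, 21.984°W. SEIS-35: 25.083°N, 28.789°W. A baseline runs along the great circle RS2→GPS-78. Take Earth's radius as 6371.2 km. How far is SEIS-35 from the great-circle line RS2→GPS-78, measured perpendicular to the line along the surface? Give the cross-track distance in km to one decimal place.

144.7 km

δ₁₃ = central angle RS2→SEIS-35 = 0.046541 rad  (haversine)
θ₁₃ = bearing RS2→SEIS-35 = 232.097°,  θ₁₂ = bearing RS2→GPS-78 = 22.887°
dₓₜ = R·arcsin(sin δ₁₃ · sin(θ₁₃ − θ₁₂)) = 6371.2·arcsin(0.04652·sin(209.210°)) = -144.667 km
|dₓₜ| = 144.667 km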